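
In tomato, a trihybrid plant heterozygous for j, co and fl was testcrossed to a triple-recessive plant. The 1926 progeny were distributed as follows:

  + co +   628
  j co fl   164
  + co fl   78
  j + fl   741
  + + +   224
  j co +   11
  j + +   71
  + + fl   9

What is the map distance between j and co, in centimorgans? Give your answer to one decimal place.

The two most frequent reciprocal classes, j + fl and + co +, are the parental types, so the F1 was j + fl / + co +.
The two rarest classes, + + fl and j co +, are the double crossovers. Comparing them with the parentals, only the j allele has switched, so j is the middle locus and the order is co – j – fl.
Crossovers in the co–j interval produce the single-crossover classes j co fl and + + + (164 + 224 = 388) plus the double crossovers (20).
RF(co–j) = (388 + 20) / 1926 = 408/1926 = 0.2118 → 21.2 centimorgans.

21.2 centimorgans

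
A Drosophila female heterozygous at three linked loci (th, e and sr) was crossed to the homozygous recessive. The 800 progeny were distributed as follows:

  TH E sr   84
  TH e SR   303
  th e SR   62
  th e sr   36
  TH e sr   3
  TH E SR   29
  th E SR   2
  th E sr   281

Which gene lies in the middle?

sr

The two most frequent reciprocal classes, TH e SR and th E sr, are the parental types, so the F1 was TH e SR / th E sr.
The two rarest classes, TH e sr and th E SR, are the double crossovers. Comparing them with the parentals, only the sr allele has switched, so sr is the middle locus and the order is e – sr – th.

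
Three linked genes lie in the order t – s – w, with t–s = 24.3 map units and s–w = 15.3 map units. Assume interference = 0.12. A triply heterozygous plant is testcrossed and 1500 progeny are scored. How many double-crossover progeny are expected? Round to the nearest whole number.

49

Map distances give recombination frequencies of 0.243 and 0.153 for the two intervals.
With interference 0.12 (so coincidence = 0.88), expected double-crossover frequency = 0.243 × 0.153 × 0.88 = 0.03272.
Expected number = 0.03272 × 1500 = 49.08 ≈ 49.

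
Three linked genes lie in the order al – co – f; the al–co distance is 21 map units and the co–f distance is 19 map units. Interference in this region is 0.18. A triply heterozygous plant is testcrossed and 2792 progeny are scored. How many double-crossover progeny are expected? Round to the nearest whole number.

Map distances give recombination frequencies of 0.210 and 0.190 for the two intervals.
With interference 0.18 (so coincidence = 0.82), expected double-crossover frequency = 0.210 × 0.190 × 0.82 = 0.03272.
Expected number = 0.03272 × 2792 = 91.35 ≈ 91.

91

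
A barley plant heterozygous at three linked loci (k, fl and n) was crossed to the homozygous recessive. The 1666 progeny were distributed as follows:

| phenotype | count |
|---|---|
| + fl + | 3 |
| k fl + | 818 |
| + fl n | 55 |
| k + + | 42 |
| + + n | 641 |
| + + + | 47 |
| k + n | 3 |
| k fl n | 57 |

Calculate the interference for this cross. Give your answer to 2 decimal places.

0.12

The two most frequent reciprocal classes, k fl + and + + n, are the parental types, so the F1 was k fl + / + + n.
The two rarest classes, + fl + and k + n, are the double crossovers. Comparing them with the parentals, only the k allele has switched, so k is the middle locus and the order is fl – k – n.
fl–k: (97 + 6)/1666 = 0.0618; k–n: (104 + 6)/1666 = 0.0660.
Expected DCO frequency = 0.0618 × 0.0660 ≈ 0.00408; observed = 6/1666 ≈ 0.00360.
Coefficient of coincidence = 0.00360/0.00408 ≈ 0.88; interference = 1 − 0.88 = 0.12.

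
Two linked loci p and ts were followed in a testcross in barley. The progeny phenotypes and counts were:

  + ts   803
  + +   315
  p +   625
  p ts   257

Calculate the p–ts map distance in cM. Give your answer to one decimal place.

28.6 cM

The two most frequent classes, + ts (803) and p + (625), are the parental types, so the F1 was + ts / p +.
The recombinant classes are + + and p ts: 315 + 257 = 572.
Recombination frequency = 572/2000 = 0.2860 ≈ 28.6%, i.e. 28.6 cM.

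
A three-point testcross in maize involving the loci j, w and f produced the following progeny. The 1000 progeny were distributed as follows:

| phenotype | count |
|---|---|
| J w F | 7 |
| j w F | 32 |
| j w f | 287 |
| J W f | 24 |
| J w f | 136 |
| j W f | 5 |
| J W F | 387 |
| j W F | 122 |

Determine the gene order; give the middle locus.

w

The two most frequent reciprocal classes, J W F and j w f, are the parental types, so the F1 was J W F / j w f.
The two rarest classes, J w F and j W f, are the double crossovers. Comparing them with the parentals, only the w allele has switched, so w is the middle locus and the order is j – w – f.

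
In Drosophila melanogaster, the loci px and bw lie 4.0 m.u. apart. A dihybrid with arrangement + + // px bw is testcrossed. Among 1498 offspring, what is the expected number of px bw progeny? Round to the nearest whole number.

A map distance of 4.0 m.u. corresponds to a recombination frequency of 0.040.
The F1 is + + / px bw, so px bw is a parental gamete class with expected frequency (1 − r)/2 = 0.960/2 = 0.4800.
Expected number = 0.4800 × 1498 = 719.04 ≈ 719.

719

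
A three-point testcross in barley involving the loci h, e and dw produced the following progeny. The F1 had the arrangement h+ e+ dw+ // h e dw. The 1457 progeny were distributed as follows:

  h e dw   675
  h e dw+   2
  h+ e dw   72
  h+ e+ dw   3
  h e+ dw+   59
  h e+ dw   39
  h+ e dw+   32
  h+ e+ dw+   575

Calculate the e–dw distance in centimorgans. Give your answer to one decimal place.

5.2 centimorgans

The two rarest classes, h+ e+ dw and h e dw+, are the double crossovers. Comparing them with the parentals, only the dw allele has switched, so dw is the middle locus and the order is h – dw – e.
Crossovers in the dw–e interval produce the single-crossover classes h+ e dw+ and h e+ dw (32 + 39 = 71) plus the double crossovers (5).
RF(dw–e) = (71 + 5) / 1457 = 76/1457 = 0.0522 → 5.2 centimorgans.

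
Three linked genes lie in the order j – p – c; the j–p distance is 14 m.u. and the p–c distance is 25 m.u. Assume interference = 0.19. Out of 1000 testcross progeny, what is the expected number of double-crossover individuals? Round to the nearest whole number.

28

Map distances give recombination frequencies of 0.140 and 0.250 for the two intervals.
With interference 0.19 (so coincidence = 0.81), expected double-crossover frequency = 0.140 × 0.250 × 0.81 = 0.02835.
Expected number = 0.02835 × 1000 = 28.35 ≈ 28.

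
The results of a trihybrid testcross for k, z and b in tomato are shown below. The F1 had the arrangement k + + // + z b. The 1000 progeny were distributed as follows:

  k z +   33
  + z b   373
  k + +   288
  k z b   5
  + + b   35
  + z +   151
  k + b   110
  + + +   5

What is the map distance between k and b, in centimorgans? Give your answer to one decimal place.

The two rarest classes, + + + and k z b, are the double crossovers. Comparing them with the parentals, only the k allele has switched, so k is the middle locus and the order is z – k – b.
Crossovers in the k–b interval produce the single-crossover classes k + b and + z + (110 + 151 = 261) plus the double crossovers (10).
RF(k–b) = (261 + 10) / 1000 = 271/1000 = 0.2710 → 27.1 centimorgans.

27.1 centimorgans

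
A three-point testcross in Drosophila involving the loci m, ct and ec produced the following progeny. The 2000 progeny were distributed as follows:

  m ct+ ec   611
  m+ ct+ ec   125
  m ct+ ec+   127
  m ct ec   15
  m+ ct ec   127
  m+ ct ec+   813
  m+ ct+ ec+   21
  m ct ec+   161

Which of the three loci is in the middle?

ct

The two most frequent reciprocal classes, m+ ct ec+ and m ct+ ec, are the parental types, so the F1 was m+ ct ec+ / m ct+ ec.
The two rarest classes, m+ ct+ ec+ and m ct ec, are the double crossovers. Comparing them with the parentals, only the ct allele has switched, so ct is the middle locus and the order is m – ct – ec.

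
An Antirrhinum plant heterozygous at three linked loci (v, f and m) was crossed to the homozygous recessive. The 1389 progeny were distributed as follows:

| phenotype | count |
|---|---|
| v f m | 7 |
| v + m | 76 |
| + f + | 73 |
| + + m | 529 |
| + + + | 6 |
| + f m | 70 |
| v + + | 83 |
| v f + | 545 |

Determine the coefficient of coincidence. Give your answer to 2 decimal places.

0.67

The two most frequent reciprocal classes, v f + and + + m, are the parental types, so the F1 was v f + / + + m.
The two rarest classes, v f m and + + +, are the double crossovers. Comparing them with the parentals, only the m allele has switched, so m is the middle locus and the order is v – m – f.
v–m: (149 + 13)/1389 = 0.1166; m–f: (153 + 13)/1389 = 0.1195.
Expected DCO frequency = 0.1166 × 0.1195 ≈ 0.01393; observed = 13/1389 ≈ 0.00936.
Coefficient of coincidence = 0.00936/0.01393 ≈ 0.67.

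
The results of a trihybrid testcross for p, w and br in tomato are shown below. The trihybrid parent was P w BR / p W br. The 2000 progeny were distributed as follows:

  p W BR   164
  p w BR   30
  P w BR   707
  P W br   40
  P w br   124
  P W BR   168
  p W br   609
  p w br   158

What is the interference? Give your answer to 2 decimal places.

The two rarest classes, p w BR and P W br, are the double crossovers. Comparing them with the parentals, only the p allele has switched, so p is the middle locus and the order is br – p – w.
br–p: (288 + 70)/2000 = 0.1790; p–w: (326 + 70)/2000 = 0.1980.
Expected DCO frequency = 0.1790 × 0.1980 ≈ 0.03544; observed = 70/2000 ≈ 0.03500.
Coefficient of coincidence = 0.03500/0.03544 ≈ 0.99; interference = 1 − 0.99 = 0.01.

0.01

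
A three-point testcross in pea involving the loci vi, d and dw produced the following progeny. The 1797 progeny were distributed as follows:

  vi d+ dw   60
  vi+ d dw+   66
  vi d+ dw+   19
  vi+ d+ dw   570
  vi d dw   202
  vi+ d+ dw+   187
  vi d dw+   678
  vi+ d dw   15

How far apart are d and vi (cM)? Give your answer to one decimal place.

The two most frequent reciprocal classes, vi d dw+ and vi+ d+ dw, are the parental types, so the F1 was vi d dw+ / vi+ d+ dw.
The two rarest classes, vi d+ dw+ and vi+ d dw, are the double crossovers. Comparing them with the parentals, only the d allele has switched, so d is the middle locus and the order is dw – d – vi.
Crossovers in the d–vi interval produce the single-crossover classes vi+ d dw+ and vi d+ dw (66 + 60 = 126) plus the double crossovers (34).
RF(d–vi) = (126 + 34) / 1797 = 160/1797 = 0.0890 → 8.9 cM.

8.9 cM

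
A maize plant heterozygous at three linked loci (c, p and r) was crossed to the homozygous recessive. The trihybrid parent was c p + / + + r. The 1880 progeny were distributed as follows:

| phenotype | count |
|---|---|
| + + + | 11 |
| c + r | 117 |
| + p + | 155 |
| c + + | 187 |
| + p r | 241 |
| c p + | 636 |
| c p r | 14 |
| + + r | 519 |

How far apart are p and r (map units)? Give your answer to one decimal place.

The two rarest classes, c p r and + + +, are the double crossovers. Comparing them with the parentals, only the r allele has switched, so r is the middle locus and the order is c – r – p.
Crossovers in the r–p interval produce the single-crossover classes c + + and + p r (187 + 241 = 428) plus the double crossovers (25).
RF(r–p) = (428 + 25) / 1880 = 453/1880 = 0.2410 → 24.1 map units.

24.1 map units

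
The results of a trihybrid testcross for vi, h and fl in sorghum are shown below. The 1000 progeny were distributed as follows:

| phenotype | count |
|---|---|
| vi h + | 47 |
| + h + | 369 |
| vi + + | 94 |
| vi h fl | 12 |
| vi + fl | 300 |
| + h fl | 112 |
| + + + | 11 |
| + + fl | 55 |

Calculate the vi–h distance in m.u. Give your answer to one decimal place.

12.5 m.u.

The two most frequent reciprocal classes, vi + fl and + h +, are the parental types, so the F1 was vi + fl / + h +.
The two rarest classes, vi h fl and + + +, are the double crossovers. Comparing them with the parentals, only the h allele has switched, so h is the middle locus and the order is fl – h – vi.
Crossovers in the h–vi interval produce the single-crossover classes + + fl and vi h + (55 + 47 = 102) plus the double crossovers (23).
RF(h–vi) = (102 + 23) / 1000 = 125/1000 = 0.1250 → 12.5 m.u.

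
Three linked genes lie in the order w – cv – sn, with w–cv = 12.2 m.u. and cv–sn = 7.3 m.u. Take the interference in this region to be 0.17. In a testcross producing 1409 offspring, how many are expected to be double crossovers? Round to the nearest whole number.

10

Map distances give recombination frequencies of 0.122 and 0.073 for the two intervals.
With interference 0.17 (so coincidence = 0.83), expected double-crossover frequency = 0.122 × 0.073 × 0.83 = 0.00739.
Expected number = 0.00739 × 1409 = 10.42 ≈ 10.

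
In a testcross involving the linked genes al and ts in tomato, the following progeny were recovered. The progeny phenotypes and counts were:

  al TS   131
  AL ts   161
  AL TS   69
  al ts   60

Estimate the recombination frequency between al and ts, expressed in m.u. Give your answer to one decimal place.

The two most frequent classes, AL ts (161) and al TS (131), are the parental types, so the F1 was AL ts / al TS.
The recombinant classes are AL TS and al ts: 69 + 60 = 129.
Recombination frequency = 129/421 = 0.3064 ≈ 30.6%, i.e. 30.6 m.u.

30.6 m.u.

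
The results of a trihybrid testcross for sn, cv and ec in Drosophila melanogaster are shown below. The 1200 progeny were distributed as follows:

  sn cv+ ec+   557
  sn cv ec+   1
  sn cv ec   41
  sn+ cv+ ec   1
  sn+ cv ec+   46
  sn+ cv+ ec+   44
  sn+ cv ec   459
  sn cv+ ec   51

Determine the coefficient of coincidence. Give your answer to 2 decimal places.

The two most frequent reciprocal classes, sn+ cv ec and sn cv+ ec+, are the parental types, so the F1 was sn+ cv ec / sn cv+ ec+.
The two rarest classes, sn+ cv+ ec and sn cv ec+, are the double crossovers. Comparing them with the parentals, only the cv allele has switched, so cv is the middle locus and the order is ec – cv – sn.
ec–cv: (97 + 2)/1200 = 0.0825; cv–sn: (85 + 2)/1200 = 0.0725.
Expected DCO frequency = 0.0825 × 0.0725 ≈ 0.00598; observed = 2/1200 ≈ 0.00167.
Coefficient of coincidence = 0.00167/0.00598 ≈ 0.28.

0.28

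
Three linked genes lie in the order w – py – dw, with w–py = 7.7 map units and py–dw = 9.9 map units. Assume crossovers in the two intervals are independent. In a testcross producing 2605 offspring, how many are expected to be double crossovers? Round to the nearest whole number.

20

Map distances give recombination frequencies of 0.077 and 0.099 for the two intervals.
With no interference, expected double-crossover frequency = 0.077 × 0.099 = 0.00762.
Expected number = 0.00762 × 2605 = 19.86 ≈ 20.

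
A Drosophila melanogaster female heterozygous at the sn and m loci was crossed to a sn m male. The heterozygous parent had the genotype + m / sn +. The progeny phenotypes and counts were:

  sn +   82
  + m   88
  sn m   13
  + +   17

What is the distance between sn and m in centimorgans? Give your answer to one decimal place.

The recombinant classes are + + and sn m: 17 + 13 = 30.
Recombination frequency = 30/200 = 0.1500 ≈ 15.0%, i.e. 15.0 centimorgans.

15.0 centimorgans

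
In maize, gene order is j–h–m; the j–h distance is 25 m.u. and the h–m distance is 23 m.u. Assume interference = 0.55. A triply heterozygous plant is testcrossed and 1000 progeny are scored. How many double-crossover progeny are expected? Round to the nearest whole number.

Map distances give recombination frequencies of 0.250 and 0.230 for the two intervals.
With interference 0.55 (so coincidence = 0.45), expected double-crossover frequency = 0.250 × 0.230 × 0.45 = 0.02587.
Expected number = 0.02587 × 1000 = 25.88 ≈ 26.

26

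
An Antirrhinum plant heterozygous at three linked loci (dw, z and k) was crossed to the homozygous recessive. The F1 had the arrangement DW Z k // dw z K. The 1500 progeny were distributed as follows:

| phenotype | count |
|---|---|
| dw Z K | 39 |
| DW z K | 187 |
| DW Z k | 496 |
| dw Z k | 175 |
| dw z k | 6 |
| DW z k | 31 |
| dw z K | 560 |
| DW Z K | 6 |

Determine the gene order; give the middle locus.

The two rarest classes, DW Z K and dw z k, are the double crossovers. Comparing them with the parentals, only the k allele has switched, so k is the middle locus and the order is dw – k – z.

k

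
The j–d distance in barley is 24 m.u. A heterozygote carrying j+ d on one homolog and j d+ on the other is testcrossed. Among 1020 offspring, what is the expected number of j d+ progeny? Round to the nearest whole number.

A map distance of 24 m.u. corresponds to a recombination frequency of 0.240.
The F1 is j+ d / j d+, so j d+ is a parental gamete class with expected frequency (1 − r)/2 = 0.760/2 = 0.3800.
Expected number = 0.3800 × 1020 = 387.60 ≈ 388.

388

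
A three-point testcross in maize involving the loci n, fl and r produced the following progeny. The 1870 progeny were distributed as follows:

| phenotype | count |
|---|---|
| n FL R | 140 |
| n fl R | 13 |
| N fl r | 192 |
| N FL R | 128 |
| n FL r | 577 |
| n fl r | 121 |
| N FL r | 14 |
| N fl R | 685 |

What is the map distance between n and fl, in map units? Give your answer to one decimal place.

14.8 map units

The two most frequent reciprocal classes, N fl R and n FL r, are the parental types, so the F1 was N fl R / n FL r.
The two rarest classes, n fl R and N FL r, are the double crossovers. Comparing them with the parentals, only the n allele has switched, so n is the middle locus and the order is fl – n – r.
Crossovers in the fl–n interval produce the single-crossover classes N FL R and n fl r (128 + 121 = 249) plus the double crossovers (27).
RF(fl–n) = (249 + 27) / 1870 = 276/1870 = 0.1476 → 14.8 map units.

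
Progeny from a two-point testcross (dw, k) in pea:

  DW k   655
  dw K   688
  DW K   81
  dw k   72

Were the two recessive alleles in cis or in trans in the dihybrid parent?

trans

The two most frequent classes are DW k (655) and dw K (688); these are the parental (non-recombinant) types.
So the F1 carried DW k on one chromosome and dw K on the other — the recessive alleles are on opposite chromosomes (trans / repulsion).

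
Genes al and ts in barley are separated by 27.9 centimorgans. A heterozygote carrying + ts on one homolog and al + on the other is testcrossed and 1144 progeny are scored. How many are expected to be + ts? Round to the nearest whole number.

A map distance of 27.9 centimorgans corresponds to a recombination frequency of 0.279.
The F1 is + ts / al +, so + ts is a parental gamete class with expected frequency (1 − r)/2 = 0.721/2 = 0.3605.
Expected number = 0.3605 × 1144 = 412.41 ≈ 412.

412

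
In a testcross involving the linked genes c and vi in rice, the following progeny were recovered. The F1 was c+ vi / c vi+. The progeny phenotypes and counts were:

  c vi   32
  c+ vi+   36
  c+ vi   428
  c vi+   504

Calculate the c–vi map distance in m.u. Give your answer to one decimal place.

6.8 m.u.

The recombinant classes are c+ vi+ and c vi: 36 + 32 = 68.
Recombination frequency = 68/1000 = 0.0680 ≈ 6.8%, i.e. 6.8 m.u.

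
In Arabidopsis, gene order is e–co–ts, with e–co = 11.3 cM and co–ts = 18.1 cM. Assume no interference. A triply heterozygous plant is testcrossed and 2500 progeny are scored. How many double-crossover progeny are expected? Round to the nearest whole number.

Map distances give recombination frequencies of 0.113 and 0.181 for the two intervals.
With no interference, expected double-crossover frequency = 0.113 × 0.181 = 0.02045.
Expected number = 0.02045 × 2500 = 51.13 ≈ 51.

51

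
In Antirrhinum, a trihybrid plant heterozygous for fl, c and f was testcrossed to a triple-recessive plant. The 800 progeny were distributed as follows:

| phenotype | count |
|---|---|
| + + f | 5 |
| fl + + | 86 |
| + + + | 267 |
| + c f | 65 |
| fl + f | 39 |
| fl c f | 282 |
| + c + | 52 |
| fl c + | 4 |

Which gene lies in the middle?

f

The two most frequent reciprocal classes, + + + and fl c f, are the parental types, so the F1 was + + + / fl c f.
The two rarest classes, + + f and fl c +, are the double crossovers. Comparing them with the parentals, only the f allele has switched, so f is the middle locus and the order is c – f – fl.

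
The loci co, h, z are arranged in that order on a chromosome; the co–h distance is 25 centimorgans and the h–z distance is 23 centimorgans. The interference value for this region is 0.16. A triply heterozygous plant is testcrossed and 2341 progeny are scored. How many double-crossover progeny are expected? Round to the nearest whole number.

Map distances give recombination frequencies of 0.250 and 0.230 for the two intervals.
With interference 0.16 (so coincidence = 0.84), expected double-crossover frequency = 0.250 × 0.230 × 0.84 = 0.04830.
Expected number = 0.04830 × 2341 = 113.07 ≈ 113.

113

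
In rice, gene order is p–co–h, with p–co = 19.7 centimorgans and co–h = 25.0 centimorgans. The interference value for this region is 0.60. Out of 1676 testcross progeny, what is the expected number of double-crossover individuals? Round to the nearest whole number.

33

Map distances give recombination frequencies of 0.197 and 0.250 for the two intervals.
With interference 0.60 (so coincidence = 0.40), expected double-crossover frequency = 0.197 × 0.250 × 0.40 = 0.01970.
Expected number = 0.01970 × 1676 = 33.02 ≈ 33.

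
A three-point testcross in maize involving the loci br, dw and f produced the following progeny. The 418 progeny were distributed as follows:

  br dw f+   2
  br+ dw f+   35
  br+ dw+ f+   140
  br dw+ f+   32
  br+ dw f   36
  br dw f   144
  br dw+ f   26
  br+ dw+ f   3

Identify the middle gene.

The two most frequent reciprocal classes, br dw f and br+ dw+ f+, are the parental types, so the F1 was br dw f / br+ dw+ f+.
The two rarest classes, br dw f+ and br+ dw+ f, are the double crossovers. Comparing them with the parentals, only the f allele has switched, so f is the middle locus and the order is dw – f – br.

f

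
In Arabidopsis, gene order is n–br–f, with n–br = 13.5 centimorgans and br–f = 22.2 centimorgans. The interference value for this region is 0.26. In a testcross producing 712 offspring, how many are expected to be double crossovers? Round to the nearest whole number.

16

Map distances give recombination frequencies of 0.135 and 0.222 for the two intervals.
With interference 0.26 (so coincidence = 0.74), expected double-crossover frequency = 0.135 × 0.222 × 0.74 = 0.02218.
Expected number = 0.02218 × 712 = 15.79 ≈ 16.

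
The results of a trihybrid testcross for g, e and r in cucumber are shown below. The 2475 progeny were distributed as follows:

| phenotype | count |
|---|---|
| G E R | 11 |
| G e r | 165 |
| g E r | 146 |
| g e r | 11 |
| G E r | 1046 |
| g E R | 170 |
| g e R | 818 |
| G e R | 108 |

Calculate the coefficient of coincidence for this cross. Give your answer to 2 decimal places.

0.55

The two most frequent reciprocal classes, G E r and g e R, are the parental types, so the F1 was G E r / g e R.
The two rarest classes, G E R and g e r, are the double crossovers. Comparing them with the parentals, only the r allele has switched, so r is the middle locus and the order is e – r – g.
e–r: (335 + 22)/2475 = 0.1442; r–g: (254 + 22)/2475 = 0.1115.
Expected DCO frequency = 0.1442 × 0.1115 ≈ 0.01608; observed = 22/2475 ≈ 0.00889.
Coefficient of coincidence = 0.00889/0.01608 ≈ 0.55.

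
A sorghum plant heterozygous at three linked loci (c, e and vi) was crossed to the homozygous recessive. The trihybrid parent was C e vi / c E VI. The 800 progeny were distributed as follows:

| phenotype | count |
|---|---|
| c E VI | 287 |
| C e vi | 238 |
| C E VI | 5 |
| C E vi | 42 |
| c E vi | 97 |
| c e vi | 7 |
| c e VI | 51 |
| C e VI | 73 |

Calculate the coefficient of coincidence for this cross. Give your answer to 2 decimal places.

The two rarest classes, c e vi and C E VI, are the double crossovers. Comparing them with the parentals, only the c allele has switched, so c is the middle locus and the order is e – c – vi.
e–c: (93 + 12)/800 = 0.1313; c–vi: (170 + 12)/800 = 0.2275.
Expected DCO frequency = 0.1313 × 0.2275 ≈ 0.02987; observed = 12/800 ≈ 0.01500.
Coefficient of coincidence = 0.01500/0.02987 ≈ 0.50.

0.50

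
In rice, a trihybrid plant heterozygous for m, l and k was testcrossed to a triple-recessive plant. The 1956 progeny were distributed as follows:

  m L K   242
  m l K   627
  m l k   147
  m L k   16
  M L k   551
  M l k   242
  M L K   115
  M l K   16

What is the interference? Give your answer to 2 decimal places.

0.59

The two most frequent reciprocal classes, m l K and M L k, are the parental types, so the F1 was m l K / M L k.
The two rarest classes, M l K and m L k, are the double crossovers. Comparing them with the parentals, only the m allele has switched, so m is the middle locus and the order is k – m – l.
k–m: (262 + 32)/1956 = 0.1503; m–l: (484 + 32)/1956 = 0.2638.
Expected DCO frequency = 0.1503 × 0.2638 ≈ 0.03965; observed = 32/1956 ≈ 0.01636.
Coefficient of coincidence = 0.01636/0.03965 ≈ 0.41; interference = 1 − 0.41 = 0.59.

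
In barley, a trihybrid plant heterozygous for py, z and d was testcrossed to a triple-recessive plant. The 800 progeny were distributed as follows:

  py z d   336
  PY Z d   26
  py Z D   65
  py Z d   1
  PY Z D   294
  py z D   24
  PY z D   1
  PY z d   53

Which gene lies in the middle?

The two most frequent reciprocal classes, PY Z D and py z d, are the parental types, so the F1 was PY Z D / py z d.
The two rarest classes, PY z D and py Z d, are the double crossovers. Comparing them with the parentals, only the z allele has switched, so z is the middle locus and the order is d – z – py.

z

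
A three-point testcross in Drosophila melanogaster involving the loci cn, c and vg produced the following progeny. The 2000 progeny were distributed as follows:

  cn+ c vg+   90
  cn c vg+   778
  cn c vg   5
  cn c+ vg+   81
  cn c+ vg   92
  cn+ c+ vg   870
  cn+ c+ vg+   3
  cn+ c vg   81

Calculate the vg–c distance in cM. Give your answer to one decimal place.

8.5 cM

The two most frequent reciprocal classes, cn c vg+ and cn+ c+ vg, are the parental types, so the F1 was cn c vg+ / cn+ c+ vg.
The two rarest classes, cn c vg and cn+ c+ vg+, are the double crossovers. Comparing them with the parentals, only the vg allele has switched, so vg is the middle locus and the order is c – vg – cn.
Crossovers in the c–vg interval produce the single-crossover classes cn c+ vg+ and cn+ c vg (81 + 81 = 162) plus the double crossovers (8).
RF(c–vg) = (162 + 8) / 2000 = 170/2000 = 0.0850 → 8.5 cM.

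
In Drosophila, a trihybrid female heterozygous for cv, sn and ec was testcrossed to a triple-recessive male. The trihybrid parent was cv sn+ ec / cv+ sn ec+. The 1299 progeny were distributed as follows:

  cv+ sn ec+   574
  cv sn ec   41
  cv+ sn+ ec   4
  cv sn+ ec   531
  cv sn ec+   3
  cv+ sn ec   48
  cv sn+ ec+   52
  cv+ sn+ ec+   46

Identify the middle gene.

The two rarest classes, cv+ sn+ ec and cv sn ec+, are the double crossovers. Comparing them with the parentals, only the cv allele has switched, so cv is the middle locus and the order is ec – cv – sn.

cv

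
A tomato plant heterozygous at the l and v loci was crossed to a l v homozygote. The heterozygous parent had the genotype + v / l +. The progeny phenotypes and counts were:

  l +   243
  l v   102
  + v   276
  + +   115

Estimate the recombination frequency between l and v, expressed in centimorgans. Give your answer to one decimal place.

The recombinant classes are + + and l v: 115 + 102 = 217.
Recombination frequency = 217/736 = 0.2948 ≈ 29.5%, i.e. 29.5 centimorgans.

29.5 centimorgans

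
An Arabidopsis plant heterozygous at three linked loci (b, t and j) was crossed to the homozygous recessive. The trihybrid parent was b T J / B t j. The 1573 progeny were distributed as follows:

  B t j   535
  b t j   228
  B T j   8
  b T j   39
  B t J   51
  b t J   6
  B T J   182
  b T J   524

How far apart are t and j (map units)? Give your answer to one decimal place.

The two rarest classes, b t J and B T j, are the double crossovers. Comparing them with the parentals, only the t allele has switched, so t is the middle locus and the order is b – t – j.
Crossovers in the t–j interval produce the single-crossover classes b T j and B t J (39 + 51 = 90) plus the double crossovers (14).
RF(t–j) = (90 + 14) / 1573 = 104/1573 = 0.0661 → 6.6 map units.

6.6 map units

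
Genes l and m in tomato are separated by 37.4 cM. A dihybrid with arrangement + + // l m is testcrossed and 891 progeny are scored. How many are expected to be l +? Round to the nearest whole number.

A map distance of 37.4 cM corresponds to a recombination frequency of 0.374.
The F1 is + + / l m, so l + is a recombinant gamete class with expected frequency r/2 = 0.374/2 = 0.1870.
Expected number = 0.1870 × 891 = 166.62 ≈ 167.

167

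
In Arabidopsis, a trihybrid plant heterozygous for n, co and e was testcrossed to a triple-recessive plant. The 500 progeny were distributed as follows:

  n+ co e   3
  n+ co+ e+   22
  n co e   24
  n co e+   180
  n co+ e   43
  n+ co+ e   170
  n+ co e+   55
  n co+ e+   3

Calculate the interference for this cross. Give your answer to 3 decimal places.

0.445

The two most frequent reciprocal classes, n+ co+ e and n co e+, are the parental types, so the F1 was n+ co+ e / n co e+.
The two rarest classes, n+ co e and n co+ e+, are the double crossovers. Comparing them with the parentals, only the co allele has switched, so co is the middle locus and the order is e – co – n.
e–co: (46 + 6)/500 = 0.1040; co–n: (98 + 6)/500 = 0.2080.
Expected DCO frequency = 0.1040 × 0.2080 ≈ 0.02163; observed = 6/500 ≈ 0.01200.
Coefficient of coincidence = 0.01200/0.02163 ≈ 0.555; interference = 1 − 0.555 = 0.445.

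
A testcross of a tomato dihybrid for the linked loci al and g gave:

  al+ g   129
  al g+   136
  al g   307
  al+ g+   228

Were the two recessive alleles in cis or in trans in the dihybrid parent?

cis

The two most frequent classes are al+ g+ (228) and al g (307); these are the parental (non-recombinant) types.
So the F1 carried al+ g+ on one chromosome and al g on the other — the recessive alleles are on the same chromosome (cis / coupling).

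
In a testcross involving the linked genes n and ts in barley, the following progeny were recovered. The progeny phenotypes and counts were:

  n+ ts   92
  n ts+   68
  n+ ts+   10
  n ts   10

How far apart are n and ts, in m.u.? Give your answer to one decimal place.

11.1 m.u.

The two most frequent classes, n+ ts (92) and n ts+ (68), are the parental types, so the F1 was n+ ts / n ts+.
The recombinant classes are n+ ts+ and n ts: 10 + 10 = 20.
Recombination frequency = 20/180 = 0.1111 ≈ 11.1%, i.e. 11.1 m.u.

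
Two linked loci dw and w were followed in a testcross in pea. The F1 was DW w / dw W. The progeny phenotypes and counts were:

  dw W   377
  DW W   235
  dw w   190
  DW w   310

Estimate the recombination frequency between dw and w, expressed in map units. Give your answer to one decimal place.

The recombinant classes are DW W and dw w: 235 + 190 = 425.
Recombination frequency = 425/1112 = 0.3822 ≈ 38.2%, i.e. 38.2 map units.

38.2 map units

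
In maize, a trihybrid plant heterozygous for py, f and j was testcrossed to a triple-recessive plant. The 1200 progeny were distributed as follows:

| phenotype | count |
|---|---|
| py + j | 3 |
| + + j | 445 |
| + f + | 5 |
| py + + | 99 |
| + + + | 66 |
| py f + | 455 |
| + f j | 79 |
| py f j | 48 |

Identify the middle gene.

The two most frequent reciprocal classes, py f + and + + j, are the parental types, so the F1 was py f + / + + j.
The two rarest classes, + f + and py + j, are the double crossovers. Comparing them with the parentals, only the py allele has switched, so py is the middle locus and the order is j – py – f.

py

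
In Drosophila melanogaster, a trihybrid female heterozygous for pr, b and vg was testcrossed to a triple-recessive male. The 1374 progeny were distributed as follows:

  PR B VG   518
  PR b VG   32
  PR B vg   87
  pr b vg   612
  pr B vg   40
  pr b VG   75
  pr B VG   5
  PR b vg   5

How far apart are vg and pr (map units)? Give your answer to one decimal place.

The two most frequent reciprocal classes, PR B VG and pr b vg, are the parental types, so the F1 was PR B VG / pr b vg.
The two rarest classes, pr B VG and PR b vg, are the double crossovers. Comparing them with the parentals, only the pr allele has switched, so pr is the middle locus and the order is b – pr – vg.
Crossovers in the pr–vg interval produce the single-crossover classes PR B vg and pr b VG (87 + 75 = 162) plus the double crossovers (10).
RF(pr–vg) = (162 + 10) / 1374 = 172/1374 = 0.1252 → 12.5 map units.

12.5 map units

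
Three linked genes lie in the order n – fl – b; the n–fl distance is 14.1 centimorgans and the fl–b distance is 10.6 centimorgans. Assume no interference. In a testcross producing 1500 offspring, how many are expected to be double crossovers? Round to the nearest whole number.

22

Map distances give recombination frequencies of 0.141 and 0.106 for the two intervals.
With no interference, expected double-crossover frequency = 0.141 × 0.106 = 0.01495.
Expected number = 0.01495 × 1500 = 22.42 ≈ 22.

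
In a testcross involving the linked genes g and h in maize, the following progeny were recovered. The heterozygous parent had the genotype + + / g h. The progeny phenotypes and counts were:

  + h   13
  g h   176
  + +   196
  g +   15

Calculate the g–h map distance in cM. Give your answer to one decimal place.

7.0 cM

The recombinant classes are + h and g +: 13 + 15 = 28.
Recombination frequency = 28/400 = 0.0700 ≈ 7.0%, i.e. 7.0 cM.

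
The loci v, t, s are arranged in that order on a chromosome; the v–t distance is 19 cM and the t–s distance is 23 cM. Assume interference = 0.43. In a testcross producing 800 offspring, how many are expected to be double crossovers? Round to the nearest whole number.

20

Map distances give recombination frequencies of 0.190 and 0.230 for the two intervals.
With interference 0.43 (so coincidence = 0.57), expected double-crossover frequency = 0.190 × 0.230 × 0.57 = 0.02491.
Expected number = 0.02491 × 800 = 19.93 ≈ 20.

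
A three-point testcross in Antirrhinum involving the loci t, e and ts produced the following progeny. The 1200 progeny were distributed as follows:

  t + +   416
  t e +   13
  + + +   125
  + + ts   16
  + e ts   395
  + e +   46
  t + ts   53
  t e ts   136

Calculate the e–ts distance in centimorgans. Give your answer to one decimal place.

The two most frequent reciprocal classes, t + + and + e ts, are the parental types, so the F1 was t + + / + e ts.
The two rarest classes, t e + and + + ts, are the double crossovers. Comparing them with the parentals, only the e allele has switched, so e is the middle locus and the order is ts – e – t.
Crossovers in the ts–e interval produce the single-crossover classes t + ts and + e + (53 + 46 = 99) plus the double crossovers (29).
RF(ts–e) = (99 + 29) / 1200 = 128/1200 = 0.1067 → 10.7 centimorgans.

10.7 centimorgans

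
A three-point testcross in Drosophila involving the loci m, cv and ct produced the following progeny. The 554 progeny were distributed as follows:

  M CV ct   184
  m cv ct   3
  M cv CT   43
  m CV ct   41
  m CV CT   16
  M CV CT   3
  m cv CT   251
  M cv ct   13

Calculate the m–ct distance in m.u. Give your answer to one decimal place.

16.2 m.u.

The two most frequent reciprocal classes, M CV ct and m cv CT, are the parental types, so the F1 was M CV ct / m cv CT.
The two rarest classes, M CV CT and m cv ct, are the double crossovers. Comparing them with the parentals, only the ct allele has switched, so ct is the middle locus and the order is m – ct – cv.
Crossovers in the m–ct interval produce the single-crossover classes m CV ct and M cv CT (41 + 43 = 84) plus the double crossovers (6).
RF(m–ct) = (84 + 6) / 554 = 90/554 = 0.1625 → 16.2 m.u.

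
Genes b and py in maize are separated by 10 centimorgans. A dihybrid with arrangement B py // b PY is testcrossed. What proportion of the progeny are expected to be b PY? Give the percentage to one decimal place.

A map distance of 10 centimorgans corresponds to a recombination frequency of 0.100.
The F1 is B py / b PY, so b PY is a parental gamete class with expected frequency (1 − r)/2 = 0.900/2 = 0.4500.
That is 0.4500 = 45.0% of the progeny.

45.0%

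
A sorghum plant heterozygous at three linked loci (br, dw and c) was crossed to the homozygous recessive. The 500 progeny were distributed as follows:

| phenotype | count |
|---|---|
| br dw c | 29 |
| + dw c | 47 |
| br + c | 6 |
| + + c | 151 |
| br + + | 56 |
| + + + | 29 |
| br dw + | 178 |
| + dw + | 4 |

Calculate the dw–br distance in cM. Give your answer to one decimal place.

22.6 cM

The two most frequent reciprocal classes, br dw + and + + c, are the parental types, so the F1 was br dw + / + + c.
The two rarest classes, + dw + and br + c, are the double crossovers. Comparing them with the parentals, only the br allele has switched, so br is the middle locus and the order is c – br – dw.
Crossovers in the br–dw interval produce the single-crossover classes br + + and + dw c (56 + 47 = 103) plus the double crossovers (10).
RF(br–dw) = (103 + 10) / 500 = 113/500 = 0.2260 → 22.6 cM.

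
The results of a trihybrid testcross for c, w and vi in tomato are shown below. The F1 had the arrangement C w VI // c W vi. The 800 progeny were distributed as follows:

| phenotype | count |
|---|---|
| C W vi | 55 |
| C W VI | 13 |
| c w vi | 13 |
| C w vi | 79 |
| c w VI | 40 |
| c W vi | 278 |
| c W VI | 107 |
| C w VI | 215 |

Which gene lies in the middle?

w

The two rarest classes, C W VI and c w vi, are the double crossovers. Comparing them with the parentals, only the w allele has switched, so w is the middle locus and the order is vi – w – c.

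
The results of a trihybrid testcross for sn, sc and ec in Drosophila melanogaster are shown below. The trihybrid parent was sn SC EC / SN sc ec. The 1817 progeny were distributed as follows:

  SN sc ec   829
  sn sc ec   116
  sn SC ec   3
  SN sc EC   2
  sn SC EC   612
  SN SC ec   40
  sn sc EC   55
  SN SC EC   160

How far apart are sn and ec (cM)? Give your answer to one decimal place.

15.5 cM

The two rarest classes, sn SC ec and SN sc EC, are the double crossovers. Comparing them with the parentals, only the ec allele has switched, so ec is the middle locus and the order is sn – ec – sc.
Crossovers in the sn–ec interval produce the single-crossover classes SN SC EC and sn sc ec (160 + 116 = 276) plus the double crossovers (5).
RF(sn–ec) = (276 + 5) / 1817 = 281/1817 = 0.1547 → 15.5 cM.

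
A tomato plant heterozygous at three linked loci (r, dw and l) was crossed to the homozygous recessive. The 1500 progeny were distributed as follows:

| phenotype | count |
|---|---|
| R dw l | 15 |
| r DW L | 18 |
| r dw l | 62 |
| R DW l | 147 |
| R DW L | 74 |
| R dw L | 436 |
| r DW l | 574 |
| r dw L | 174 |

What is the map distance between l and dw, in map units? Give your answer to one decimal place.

The two most frequent reciprocal classes, r DW l and R dw L, are the parental types, so the F1 was r DW l / R dw L.
The two rarest classes, r DW L and R dw l, are the double crossovers. Comparing them with the parentals, only the l allele has switched, so l is the middle locus and the order is r – l – dw.
Crossovers in the l–dw interval produce the single-crossover classes r dw l and R DW L (62 + 74 = 136) plus the double crossovers (33).
RF(l–dw) = (136 + 33) / 1500 = 169/1500 = 0.1127 → 11.3 map units.

11.3 map units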